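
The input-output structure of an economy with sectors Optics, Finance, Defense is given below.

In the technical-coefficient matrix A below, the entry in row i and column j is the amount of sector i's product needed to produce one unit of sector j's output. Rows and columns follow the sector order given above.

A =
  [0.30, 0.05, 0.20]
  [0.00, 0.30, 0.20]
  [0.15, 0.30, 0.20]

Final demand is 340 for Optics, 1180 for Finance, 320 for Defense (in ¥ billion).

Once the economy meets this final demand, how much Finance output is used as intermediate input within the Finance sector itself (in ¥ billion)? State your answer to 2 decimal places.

z_FF = 623.27

I − A =
  [   0.70    -0.05    -0.20]
  [   0.00     0.70    -0.20]
  [  -0.15    -0.30     0.80]
Cofactors of I−A, C_ij = (−1)^(i+j)·(minor ij) (rows/columns in the sector order above):
  C_11 = (0.70)(0.80) − (-0.20)(-0.30) = 0.5000
  C_12 = −[(0.00)(0.80) − (-0.20)(-0.15)] = 0.0300
  C_13 = (0.00)(-0.30) − (0.70)(-0.15) = 0.1050
  C_21 = −[(-0.05)(0.80) − (-0.20)(-0.30)] = 0.1000
  C_22 = (0.70)(0.80) − (-0.20)(-0.15) = 0.5300
  C_23 = −[(0.70)(-0.30) − (-0.05)(-0.15)] = 0.2175
  C_31 = (-0.05)(-0.20) − (-0.20)(0.70) = 0.1500
  C_32 = −[(0.70)(-0.20) − (-0.20)(0.00)] = 0.1400
  C_33 = (0.70)(0.70) − (-0.05)(0.00) = 0.4900
det(I−A) = Σ_j (I−A)_1j·C_1j = (0.70)(0.5000) + (-0.05)(0.0300) + (-0.20)(0.1050) = 0.3275
adj(I−A) = Cᵀ =
  [ 0.5000   0.1000   0.1500]
  [ 0.0300   0.5300   0.1400]
  [ 0.1050   0.2175   0.4900]
(I − A)⁻¹ = adj(I−A) / det(I−A) ≈
  [   1.5267     0.3053     0.4580]
  [   0.0916     1.6183     0.4275]
  [   0.3206     0.6641     1.4962]
First solve x = (I − A)⁻¹ d = adj(I−A)·d / det(I−A); in particular x_F = (0.0300·340 + 0.5300·1180 + 0.1400·320) / 0.3275 = 680.40 / 0.3275 ≈ 2077.5573.
Intermediate flow from F to F: z_FF = a_FF · x_F = 0.30 × 680.40 / 0.3275 = 204.12 / 0.3275 ≈ 623.27.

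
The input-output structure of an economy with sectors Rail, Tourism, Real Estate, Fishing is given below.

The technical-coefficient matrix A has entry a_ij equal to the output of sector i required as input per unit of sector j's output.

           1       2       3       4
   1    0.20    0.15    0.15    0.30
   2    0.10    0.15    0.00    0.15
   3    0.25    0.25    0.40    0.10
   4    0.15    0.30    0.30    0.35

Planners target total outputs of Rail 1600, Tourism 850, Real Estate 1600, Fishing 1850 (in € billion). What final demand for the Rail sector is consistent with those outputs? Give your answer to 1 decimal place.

I − A =
  [   0.80    -0.15    -0.15    -0.30]
  [  -0.10     0.85     0.00    -0.15]
  [  -0.25    -0.25     0.60    -0.10]
  [  -0.15    -0.30    -0.30     0.65]
d = (I − A) x:
  d_1 = (+0.80)·1600 + (-0.15)·850 + (-0.15)·1600 + (-0.30)·1850 = 357.5
  d_2 = (-0.10)·1600 + (+0.85)·850 + (+0.00)·1600 + (-0.15)·1850 = 285.0
  d_3 = (-0.25)·1600 + (-0.25)·850 + (+0.60)·1600 + (-0.10)·1850 = 162.5
  d_4 = (-0.15)·1600 + (-0.30)·850 + (-0.30)·1600 + (+0.65)·1850 = 227.5

d_1 = 357.5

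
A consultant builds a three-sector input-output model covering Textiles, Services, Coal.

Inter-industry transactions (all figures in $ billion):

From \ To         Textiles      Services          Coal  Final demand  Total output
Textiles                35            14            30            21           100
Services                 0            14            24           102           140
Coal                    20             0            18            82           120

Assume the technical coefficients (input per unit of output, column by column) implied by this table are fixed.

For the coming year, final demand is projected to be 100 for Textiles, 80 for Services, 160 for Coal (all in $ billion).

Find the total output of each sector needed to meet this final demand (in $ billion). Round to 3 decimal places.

x_1 = 273.285, x_2 = 145.008, x_3 = 252.538

Technical coefficients a_ij = z_ij / X_j:
  a_11 = 35/100 = 0.35, a_21 = 0/100 = 0.00, a_31 = 20/100 = 0.20
  a_12 = 14/140 = 0.10, a_22 = 14/140 = 0.10, a_32 = 0/140 = 0.00
  a_13 = 30/120 = 0.25, a_23 = 24/120 = 0.20, a_33 = 18/120 = 0.15
I − A =
  [   0.65    -0.10    -0.25]
  [   0.00     0.90    -0.20]
  [  -0.20     0.00     0.85]
Cofactors of I−A, C_ij = (−1)^(i+j)·(minor ij) (rows/columns in the sector order above):
  C_11 = (0.90)(0.85) − (-0.20)(0.00) = 0.7650
  C_12 = −[(0.00)(0.85) − (-0.20)(-0.20)] = 0.0400
  C_13 = (0.00)(0.00) − (0.90)(-0.20) = 0.1800
  C_21 = −[(-0.10)(0.85) − (-0.25)(0.00)] = 0.0850
  C_22 = (0.65)(0.85) − (-0.25)(-0.20) = 0.5025
  C_23 = −[(0.65)(0.00) − (-0.10)(-0.20)] = 0.0200
  C_31 = (-0.10)(-0.20) − (-0.25)(0.90) = 0.2450
  C_32 = −[(0.65)(-0.20) − (-0.25)(0.00)] = 0.1300
  C_33 = (0.65)(0.90) − (-0.10)(0.00) = 0.5850
det(I−A) = Σ_j (I−A)_1j·C_1j = (0.65)(0.7650) + (-0.10)(0.0400) + (-0.25)(0.1800) = 0.44825
adj(I−A) = Cᵀ =
  [ 0.7650   0.0850   0.2450]
  [ 0.0400   0.5025   0.1300]
  [ 0.1800   0.0200   0.5850]
(I − A)⁻¹ = adj(I−A) / det(I−A) ≈
  [   1.7066     0.1896     0.5466]
  [   0.0892     1.1210     0.2900]
  [   0.4016     0.0446     1.3051]
x = (I − A)⁻¹ d = adj(I−A)·d / det(I−A), with det(I−A) = 0.44825:
  x_1 = (0.7650·100 + 0.0850·80 + 0.2450·160) / 0.44825 = 122.50 / 0.44825 ≈ 273.285
  x_2 = (0.0400·100 + 0.5025·80 + 0.1300·160) / 0.44825 = 65.00 / 0.44825 ≈ 145.008
  x_3 = (0.1800·100 + 0.0200·80 + 0.5850·160) / 0.44825 = 113.20 / 0.44825 ≈ 252.538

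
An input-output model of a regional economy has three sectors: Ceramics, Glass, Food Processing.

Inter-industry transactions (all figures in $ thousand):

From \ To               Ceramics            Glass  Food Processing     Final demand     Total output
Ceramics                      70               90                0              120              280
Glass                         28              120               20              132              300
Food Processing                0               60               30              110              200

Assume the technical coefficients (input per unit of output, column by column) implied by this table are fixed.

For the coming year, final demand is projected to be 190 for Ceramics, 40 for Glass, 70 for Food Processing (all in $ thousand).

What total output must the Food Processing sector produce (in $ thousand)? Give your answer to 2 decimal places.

x_F = 114.62

Technical coefficients a_ij = z_ij / X_j:
  a_CC = 70/280 = 0.25, a_GC = 28/280 = 0.10, a_FC = 0/280 = 0.00
  a_CG = 90/300 = 0.30, a_GG = 120/300 = 0.40, a_FG = 60/300 = 0.20
  a_CF = 0/200 = 0.00, a_GF = 20/200 = 0.10, a_FF = 30/200 = 0.15
I − A =
  [   0.75    -0.30     0.00]
  [  -0.10     0.60    -0.10]
  [   0.00    -0.20     0.85]
Cofactors of I−A, C_ij = (−1)^(i+j)·(minor ij) (rows/columns in the sector order above):
  C_11 = (0.60)(0.85) − (-0.10)(-0.20) = 0.4900
  C_12 = −[(-0.10)(0.85) − (-0.10)(0.00)] = 0.0850
  C_13 = (-0.10)(-0.20) − (0.60)(0.00) = 0.0200
  C_21 = −[(-0.30)(0.85) − (0.00)(-0.20)] = 0.2550
  C_22 = (0.75)(0.85) − (0.00)(0.00) = 0.6375
  C_23 = −[(0.75)(-0.20) − (-0.30)(0.00)] = 0.1500
  C_31 = (-0.30)(-0.10) − (0.00)(0.60) = 0.0300
  C_32 = −[(0.75)(-0.10) − (0.00)(-0.10)] = 0.0750
  C_33 = (0.75)(0.60) − (-0.30)(-0.10) = 0.4200
det(I−A) = Σ_j (I−A)_1j·C_1j = (0.75)(0.4900) + (-0.30)(0.0850) + (0.00)(0.0200) = 0.3420
adj(I−A) = Cᵀ =
  [ 0.4900   0.2550   0.0300]
  [ 0.0850   0.6375   0.0750]
  [ 0.0200   0.1500   0.4200]
(I − A)⁻¹ = adj(I−A) / det(I−A) ≈
  [   1.4327     0.7456     0.0877]
  [   0.2485     1.8640     0.2193]
  [   0.0585     0.4386     1.2281]
x = (I − A)⁻¹ d = adj(I−A)·d / det(I−A), with det(I−A) = 0.3420:
  x_C = (0.4900·190 + 0.2550·40 + 0.0300·70) / 0.3420 = 105.40 / 0.3420 ≈ 308.19
  x_G = (0.0850·190 + 0.6375·40 + 0.0750·70) / 0.3420 = 46.90 / 0.3420 ≈ 137.13
  x_F = (0.0200·190 + 0.1500·40 + 0.4200·70) / 0.3420 = 39.20 / 0.3420 ≈ 114.62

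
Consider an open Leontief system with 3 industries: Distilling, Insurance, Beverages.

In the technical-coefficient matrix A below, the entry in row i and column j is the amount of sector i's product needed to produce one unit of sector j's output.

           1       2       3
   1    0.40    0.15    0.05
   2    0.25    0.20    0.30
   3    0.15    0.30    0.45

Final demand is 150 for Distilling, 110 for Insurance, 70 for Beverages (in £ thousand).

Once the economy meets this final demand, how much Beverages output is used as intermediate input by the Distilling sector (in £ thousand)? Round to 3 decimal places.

I − A =
  [   0.60    -0.15    -0.05]
  [  -0.25     0.80    -0.30]
  [  -0.15    -0.30     0.55]
Cofactors of I−A, C_ij = (−1)^(i+j)·(minor ij) (rows/columns in the sector order above):
  C_11 = (0.80)(0.55) − (-0.30)(-0.30) = 0.3500
  C_12 = −[(-0.25)(0.55) − (-0.30)(-0.15)] = 0.1825
  C_13 = (-0.25)(-0.30) − (0.80)(-0.15) = 0.1950
  C_21 = −[(-0.15)(0.55) − (-0.05)(-0.30)] = 0.0975
  C_22 = (0.60)(0.55) − (-0.05)(-0.15) = 0.3225
  C_23 = −[(0.60)(-0.30) − (-0.15)(-0.15)] = 0.2025
  C_31 = (-0.15)(-0.30) − (-0.05)(0.80) = 0.0850
  C_32 = −[(0.60)(-0.30) − (-0.05)(-0.25)] = 0.1925
  C_33 = (0.60)(0.80) − (-0.15)(-0.25) = 0.4425
det(I−A) = Σ_j (I−A)_1j·C_1j = (0.60)(0.3500) + (-0.15)(0.1825) + (-0.05)(0.1950) = 0.172875
adj(I−A) = Cᵀ =
  [ 0.3500   0.0975   0.0850]
  [ 0.1825   0.3225   0.1925]
  [ 0.1950   0.2025   0.4425]
(I − A)⁻¹ = adj(I−A) / det(I−A) ≈
  [   2.0246     0.5640     0.4917]
  [   1.0557     1.8655     1.1135]
  [   1.1280     1.1714     2.5597]
First solve x = (I − A)⁻¹ d = adj(I−A)·d / det(I−A); in particular x_1 = (0.3500·150 + 0.0975·110 + 0.0850·70) / 0.172875 = 69.175 / 0.172875 ≈ 400.14461.
Intermediate flow from 3 to 1: z_31 = a_31 · x_1 = 0.15 × 69.175 / 0.172875 = 10.37625 / 0.172875 ≈ 60.022.

z_31 = 60.022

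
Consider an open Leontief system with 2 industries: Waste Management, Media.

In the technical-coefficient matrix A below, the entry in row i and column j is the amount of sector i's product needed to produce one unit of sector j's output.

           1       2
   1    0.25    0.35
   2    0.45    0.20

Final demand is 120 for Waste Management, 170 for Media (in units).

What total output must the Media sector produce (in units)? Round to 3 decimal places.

I − A =
  [   0.75    -0.35]
  [  -0.45     0.80]
det(I−A) = (0.75)(0.80) − (-0.35)(-0.45) = 0.4425
adj(I−A) = [[0.80, 0.35], [0.45, 0.75]]
(I − A)⁻¹ = adj(I−A) / det(I−A) ≈
  [   1.8079     0.7910]
  [   1.0169     1.6949]
x = (I − A)⁻¹ d = adj(I−A)·d / det(I−A), with det(I−A) = 0.4425:
  x_1 = (0.80·120 + 0.35·170) / 0.4425 = 155.50 / 0.4425 ≈ 351.412
  x_2 = (0.45·120 + 0.75·170) / 0.4425 = 181.50 / 0.4425 ≈ 410.169

x_2 = 410.169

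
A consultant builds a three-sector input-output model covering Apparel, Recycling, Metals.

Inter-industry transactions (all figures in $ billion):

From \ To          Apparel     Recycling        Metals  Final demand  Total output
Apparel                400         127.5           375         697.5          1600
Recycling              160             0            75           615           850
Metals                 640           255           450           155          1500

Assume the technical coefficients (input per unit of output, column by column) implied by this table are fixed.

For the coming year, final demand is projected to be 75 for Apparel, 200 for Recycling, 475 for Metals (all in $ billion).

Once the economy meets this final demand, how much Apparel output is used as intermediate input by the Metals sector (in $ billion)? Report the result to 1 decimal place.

Technical coefficients a_ij = z_ij / X_j:
  a_AA = 400/1600 = 0.25, a_RA = 160/1600 = 0.10, a_MA = 640/1600 = 0.40
  a_AR = 127.5/850 = 0.15, a_RR = 0/850 = 0.00, a_MR = 255/850 = 0.30
  a_AM = 375/1500 = 0.25, a_RM = 75/1500 = 0.05, a_MM = 450/1500 = 0.30
I − A =
  [   0.75    -0.15    -0.25]
  [  -0.10     1.00    -0.05]
  [  -0.40    -0.30     0.70]
Cofactors of I−A, C_ij = (−1)^(i+j)·(minor ij) (rows/columns in the sector order above):
  C_11 = (1.00)(0.70) − (-0.05)(-0.30) = 0.6850
  C_12 = −[(-0.10)(0.70) − (-0.05)(-0.40)] = 0.0900
  C_13 = (-0.10)(-0.30) − (1.00)(-0.40) = 0.4300
  C_21 = −[(-0.15)(0.70) − (-0.25)(-0.30)] = 0.1800
  C_22 = (0.75)(0.70) − (-0.25)(-0.40) = 0.4250
  C_23 = −[(0.75)(-0.30) − (-0.15)(-0.40)] = 0.2850
  C_31 = (-0.15)(-0.05) − (-0.25)(1.00) = 0.2575
  C_32 = −[(0.75)(-0.05) − (-0.25)(-0.10)] = 0.0625
  C_33 = (0.75)(1.00) − (-0.15)(-0.10) = 0.7350
det(I−A) = Σ_j (I−A)_1j·C_1j = (0.75)(0.6850) + (-0.15)(0.0900) + (-0.25)(0.4300) = 0.39275
adj(I−A) = Cᵀ =
  [ 0.6850   0.1800   0.2575]
  [ 0.0900   0.4250   0.0625]
  [ 0.4300   0.2850   0.7350]
(I − A)⁻¹ = adj(I−A) / det(I−A) ≈
  [   1.7441     0.4583     0.6556]
  [   0.2292     1.0821     0.1591]
  [   1.0948     0.7257     1.8714]
First solve x = (I − A)⁻¹ d = adj(I−A)·d / det(I−A); in particular x_M = (0.4300·75 + 0.2850·200 + 0.7350·475) / 0.39275 = 438.375 / 0.39275 ≈ 1116.168.
Intermediate flow from A to M: z_AM = a_AM · x_M = 0.25 × 438.375 / 0.39275 = 109.59375 / 0.39275 ≈ 279.0.

z_AM = 279.0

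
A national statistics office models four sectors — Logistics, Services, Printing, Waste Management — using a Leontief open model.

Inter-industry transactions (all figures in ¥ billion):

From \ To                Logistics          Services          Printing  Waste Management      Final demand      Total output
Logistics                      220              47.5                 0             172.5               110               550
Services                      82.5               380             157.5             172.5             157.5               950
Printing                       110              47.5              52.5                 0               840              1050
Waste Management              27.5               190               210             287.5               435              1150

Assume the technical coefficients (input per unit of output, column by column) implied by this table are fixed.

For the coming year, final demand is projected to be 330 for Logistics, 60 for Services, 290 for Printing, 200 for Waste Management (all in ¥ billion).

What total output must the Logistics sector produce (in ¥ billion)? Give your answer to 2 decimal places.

x_L = 745.63

Technical coefficients a_ij = z_ij / X_j:
  a_LL = 220/550 = 0.40, a_SL = 82.5/550 = 0.15, a_PL = 110/550 = 0.20, a_WL = 27.5/550 = 0.05
  a_LS = 47.5/950 = 0.05, a_SS = 380/950 = 0.40, a_PS = 47.5/950 = 0.05, a_WS = 190/950 = 0.20
  a_LP = 0/1050 = 0.00, a_SP = 157.5/1050 = 0.15, a_PP = 52.5/1050 = 0.05, a_WP = 210/1050 = 0.20
  a_LW = 172.5/1150 = 0.15, a_SW = 172.5/1150 = 0.15, a_PW = 0/1150 = 0.00, a_WW = 287.5/1150 = 0.25
I − A =
  [   0.60    -0.05     0.00    -0.15]
  [  -0.15     0.60    -0.15    -0.15]
  [  -0.20    -0.05     0.95     0.00]
  [  -0.05    -0.20    -0.20     0.75]
Compute the cofactors C_ij = (−1)^(i+j)·(3×3 minor ij) of I−A; the adjugate is their transpose:
adj(I−A) = Cᵀ =
  [ 0.391875   0.065625   0.029625   0.091500]
  [ 0.142500   0.414375   0.088875   0.111375]
  [ 0.090000   0.035625   0.237000   0.025125]
  [ 0.088125   0.124375   0.088875   0.328875]
det(I−A) = Σ_j (I−A)_1j·C_1j = (0.60)(0.391875) + (-0.05)(0.142500) + (0.00)(0.090000) + (-0.15)(0.088125) = 0.21478125
(I − A)⁻¹ = adj(I−A) / det(I−A) ≈
  [   1.8245     0.3055     0.1379     0.4260]
  [   0.6635     1.9293     0.4138     0.5186]
  [   0.4190     0.1659     1.1034     0.1170]
  [   0.4103     0.5791     0.4138     1.5312]
x = (I − A)⁻¹ d = adj(I−A)·d / det(I−A), with det(I−A) = 0.21478125:
  x_L = (0.391875·330 + 0.065625·60 + 0.029625·290 + 0.091500·200) / 0.21478125 = 160.1475 / 0.21478125 ≈ 745.63
  x_S = (0.142500·330 + 0.414375·60 + 0.088875·290 + 0.111375·200) / 0.21478125 = 119.93625 / 0.21478125 ≈ 558.41
  x_P = (0.090000·330 + 0.035625·60 + 0.237000·290 + 0.025125·200) / 0.21478125 = 105.5925 / 0.21478125 ≈ 491.63
  x_W = (0.088125·330 + 0.124375·60 + 0.088875·290 + 0.328875·200) / 0.21478125 = 128.0925 / 0.21478125 ≈ 596.39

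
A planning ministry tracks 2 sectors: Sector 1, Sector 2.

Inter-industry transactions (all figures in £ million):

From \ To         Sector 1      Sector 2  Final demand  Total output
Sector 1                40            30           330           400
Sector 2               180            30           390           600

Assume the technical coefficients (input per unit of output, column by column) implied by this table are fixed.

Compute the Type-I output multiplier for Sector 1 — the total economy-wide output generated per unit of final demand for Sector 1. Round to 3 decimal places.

Technical coefficients a_ij = z_ij / X_j:
  a_11 = 40/400 = 0.10, a_21 = 180/400 = 0.45
  a_12 = 30/600 = 0.05, a_22 = 30/600 = 0.05
I − A =
  [   0.90    -0.05]
  [  -0.45     0.95]
det(I−A) = (0.90)(0.95) − (-0.05)(-0.45) = 0.8325
adj(I−A) = [[0.95, 0.05], [0.45, 0.90]]
(I − A)⁻¹ = adj(I−A) / det(I−A) ≈
  [   1.1411     0.0601]
  [   0.5405     1.0811]
The output multiplier for sector j is the column-j sum of the Leontief inverse (I − A)⁻¹ = adj(I−A) / det(I−A).
Column 1 of adj(I−A): (0.95, 0.45); det(I−A) = 0.8325.
m_1 = (0.95 + 0.45) / 0.8325 = 1.40 / 0.8325 ≈ 1.682.

m_1 = 1.682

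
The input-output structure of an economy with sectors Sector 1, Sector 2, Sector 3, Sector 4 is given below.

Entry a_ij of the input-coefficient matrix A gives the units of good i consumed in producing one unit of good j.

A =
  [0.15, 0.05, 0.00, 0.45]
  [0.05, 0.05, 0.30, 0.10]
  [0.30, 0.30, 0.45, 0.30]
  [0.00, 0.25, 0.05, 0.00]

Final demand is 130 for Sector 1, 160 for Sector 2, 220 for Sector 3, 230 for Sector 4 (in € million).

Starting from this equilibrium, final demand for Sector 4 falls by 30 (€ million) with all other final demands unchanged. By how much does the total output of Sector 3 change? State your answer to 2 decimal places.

Δx_3 = -40.68

I − A =
  [   0.85    -0.05     0.00    -0.45]
  [  -0.05     0.95    -0.30    -0.10]
  [  -0.30    -0.30     0.55    -0.30]
  [   0.00    -0.25    -0.05     1.00]
Compute the cofactors C_ij = (−1)^(i+j)·(3×3 minor ij) of I−A; the adjugate is their transpose:
adj(I−A) = Cᵀ =
  [ 0.380500   0.095375   0.070375   0.201875]
  [ 0.118250   0.448000   0.260375   0.176125]
  [ 0.296250   0.367500   0.778125   0.403500]
  [ 0.044375   0.130375   0.104000   0.361750]
det(I−A) = Σ_j (I−A)_1j·C_1j = (0.85)(0.380500) + (-0.05)(0.118250) + (0.00)(0.296250) + (-0.45)(0.044375) = 0.29754375
(I − A)⁻¹ = adj(I−A) / det(I−A) ≈
  [   1.2788     0.3205     0.2365     0.6785]
  [   0.3974     1.5057     0.8751     0.5919]
  [   0.9957     1.2351     2.6152     1.3561]
  [   0.1491     0.4382     0.3495     1.2158]
Δx = (I − A)⁻¹ Δd with Δd having -30 in the Sector 4 component and 0 elsewhere.
So Δx_3 = L_34 · (-30), where L_34 = adj(I−A)_34 / det(I−A) = 0.403500 / 0.29754375.
Δx_3 = 0.403500 × (-30) / 0.29754375 = -12.105 / 0.29754375 ≈ -40.68.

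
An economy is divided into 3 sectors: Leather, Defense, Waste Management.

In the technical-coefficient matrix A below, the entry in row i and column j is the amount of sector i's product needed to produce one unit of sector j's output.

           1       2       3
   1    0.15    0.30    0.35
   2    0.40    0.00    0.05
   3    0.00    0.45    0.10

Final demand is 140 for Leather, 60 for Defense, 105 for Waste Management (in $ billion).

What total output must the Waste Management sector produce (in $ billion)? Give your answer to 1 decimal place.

x_3 = 217.1

I − A =
  [   0.85    -0.30    -0.35]
  [  -0.40     1.00    -0.05]
  [   0.00    -0.45     0.90]
Cofactors of I−A, C_ij = (−1)^(i+j)·(minor ij) (rows/columns in the sector order above):
  C_11 = (1.00)(0.90) − (-0.05)(-0.45) = 0.8775
  C_12 = −[(-0.40)(0.90) − (-0.05)(0.00)] = 0.3600
  C_13 = (-0.40)(-0.45) − (1.00)(0.00) = 0.1800
  C_21 = −[(-0.30)(0.90) − (-0.35)(-0.45)] = 0.4275
  C_22 = (0.85)(0.90) − (-0.35)(0.00) = 0.7650
  C_23 = −[(0.85)(-0.45) − (-0.30)(0.00)] = 0.3825
  C_31 = (-0.30)(-0.05) − (-0.35)(1.00) = 0.3650
  C_32 = −[(0.85)(-0.05) − (-0.35)(-0.40)] = 0.1825
  C_33 = (0.85)(1.00) − (-0.30)(-0.40) = 0.7300
det(I−A) = Σ_j (I−A)_1j·C_1j = (0.85)(0.8775) + (-0.30)(0.3600) + (-0.35)(0.1800) = 0.574875
adj(I−A) = Cᵀ =
  [ 0.8775   0.4275   0.3650]
  [ 0.3600   0.7650   0.1825]
  [ 0.1800   0.3825   0.7300]
(I − A)⁻¹ = adj(I−A) / det(I−A) ≈
  [   1.5264     0.7436     0.6349]
  [   0.6262     1.3307     0.3175]
  [   0.3131     0.6654     1.2698]
x = (I − A)⁻¹ d = adj(I−A)·d / det(I−A), with det(I−A) = 0.574875:
  x_1 = (0.8775·140 + 0.4275·60 + 0.3650·105) / 0.574875 = 186.825 / 0.574875 ≈ 325.0
  x_2 = (0.3600·140 + 0.7650·60 + 0.1825·105) / 0.574875 = 115.4625 / 0.574875 ≈ 200.8
  x_3 = (0.1800·140 + 0.3825·60 + 0.7300·105) / 0.574875 = 124.80 / 0.574875 ≈ 217.1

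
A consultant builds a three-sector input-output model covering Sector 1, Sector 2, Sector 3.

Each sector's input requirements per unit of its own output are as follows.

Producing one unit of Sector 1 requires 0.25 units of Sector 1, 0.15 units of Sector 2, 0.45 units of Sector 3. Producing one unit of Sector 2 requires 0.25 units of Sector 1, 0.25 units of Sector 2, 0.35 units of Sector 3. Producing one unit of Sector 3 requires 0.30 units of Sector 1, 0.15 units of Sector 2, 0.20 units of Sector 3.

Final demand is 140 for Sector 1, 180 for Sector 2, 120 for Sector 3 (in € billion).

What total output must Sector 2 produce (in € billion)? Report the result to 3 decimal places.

x_2 = 522.188

I − A =
  [   0.75    -0.25    -0.30]
  [  -0.15     0.75    -0.15]
  [  -0.45    -0.35     0.80]
Cofactors of I−A, C_ij = (−1)^(i+j)·(minor ij) (rows/columns in the sector order above):
  C_11 = (0.75)(0.80) − (-0.15)(-0.35) = 0.5475
  C_12 = −[(-0.15)(0.80) − (-0.15)(-0.45)] = 0.1875
  C_13 = (-0.15)(-0.35) − (0.75)(-0.45) = 0.3900
  C_21 = −[(-0.25)(0.80) − (-0.30)(-0.35)] = 0.3050
  C_22 = (0.75)(0.80) − (-0.30)(-0.45) = 0.4650
  C_23 = −[(0.75)(-0.35) − (-0.25)(-0.45)] = 0.3750
  C_31 = (-0.25)(-0.15) − (-0.30)(0.75) = 0.2625
  C_32 = −[(0.75)(-0.15) − (-0.30)(-0.15)] = 0.1575
  C_33 = (0.75)(0.75) − (-0.25)(-0.15) = 0.5250
det(I−A) = Σ_j (I−A)_1j·C_1j = (0.75)(0.5475) + (-0.25)(0.1875) + (-0.30)(0.3900) = 0.24675
adj(I−A) = Cᵀ =
  [ 0.5475   0.3050   0.2625]
  [ 0.1875   0.4650   0.1575]
  [ 0.3900   0.3750   0.5250]
(I − A)⁻¹ = adj(I−A) / det(I−A) ≈
  [   2.2188     1.2361     1.0638]
  [   0.7599     1.8845     0.6383]
  [   1.5805     1.5198     2.1277]
x = (I − A)⁻¹ d = adj(I−A)·d / det(I−A), with det(I−A) = 0.24675:
  x_1 = (0.5475·140 + 0.3050·180 + 0.2625·120) / 0.24675 = 163.05 / 0.24675 ≈ 660.790
  x_2 = (0.1875·140 + 0.4650·180 + 0.1575·120) / 0.24675 = 128.85 / 0.24675 ≈ 522.188
  x_3 = (0.3900·140 + 0.3750·180 + 0.5250·120) / 0.24675 = 185.10 / 0.24675 ≈ 750.152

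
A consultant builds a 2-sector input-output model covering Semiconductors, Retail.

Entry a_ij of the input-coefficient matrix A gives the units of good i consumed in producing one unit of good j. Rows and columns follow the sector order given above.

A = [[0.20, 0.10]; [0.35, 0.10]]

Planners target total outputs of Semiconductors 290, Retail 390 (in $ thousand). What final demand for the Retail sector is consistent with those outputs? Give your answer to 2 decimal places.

d_2 = 249.50

I − A =
  [   0.80    -0.10]
  [  -0.35     0.90]
d = (I − A) x:
  d_1 = (+0.80)·290 + (-0.10)·390 = 193.00
  d_2 = (-0.35)·290 + (+0.90)·390 = 249.50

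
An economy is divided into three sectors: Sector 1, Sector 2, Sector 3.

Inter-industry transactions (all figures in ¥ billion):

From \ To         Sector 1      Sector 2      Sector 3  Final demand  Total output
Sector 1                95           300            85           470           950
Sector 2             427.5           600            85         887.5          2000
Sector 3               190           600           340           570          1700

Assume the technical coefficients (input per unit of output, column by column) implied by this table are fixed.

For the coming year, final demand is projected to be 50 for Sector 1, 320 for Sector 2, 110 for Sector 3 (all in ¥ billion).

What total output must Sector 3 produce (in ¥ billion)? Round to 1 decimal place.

x_3 = 407.4

Technical coefficients a_ij = z_ij / X_j:
  a_11 = 95/950 = 0.10, a_21 = 427.5/950 = 0.45, a_31 = 190/950 = 0.20
  a_12 = 300/2000 = 0.15, a_22 = 600/2000 = 0.30, a_32 = 600/2000 = 0.30
  a_13 = 85/1700 = 0.05, a_23 = 85/1700 = 0.05, a_33 = 340/1700 = 0.20
I − A =
  [   0.90    -0.15    -0.05]
  [  -0.45     0.70    -0.05]
  [  -0.20    -0.30     0.80]
Cofactors of I−A, C_ij = (−1)^(i+j)·(minor ij) (rows/columns in the sector order above):
  C_11 = (0.70)(0.80) − (-0.05)(-0.30) = 0.5450
  C_12 = −[(-0.45)(0.80) − (-0.05)(-0.20)] = 0.3700
  C_13 = (-0.45)(-0.30) − (0.70)(-0.20) = 0.2750
  C_21 = −[(-0.15)(0.80) − (-0.05)(-0.30)] = 0.1350
  C_22 = (0.90)(0.80) − (-0.05)(-0.20) = 0.7100
  C_23 = −[(0.90)(-0.30) − (-0.15)(-0.20)] = 0.3000
  C_31 = (-0.15)(-0.05) − (-0.05)(0.70) = 0.0425
  C_32 = −[(0.90)(-0.05) − (-0.05)(-0.45)] = 0.0675
  C_33 = (0.90)(0.70) − (-0.15)(-0.45) = 0.5625
det(I−A) = Σ_j (I−A)_1j·C_1j = (0.90)(0.5450) + (-0.15)(0.3700) + (-0.05)(0.2750) = 0.42125
adj(I−A) = Cᵀ =
  [ 0.5450   0.1350   0.0425]
  [ 0.3700   0.7100   0.0675]
  [ 0.2750   0.3000   0.5625]
(I − A)⁻¹ = adj(I−A) / det(I−A) ≈
  [   1.2938     0.3205     0.1009]
  [   0.8783     1.6855     0.1602]
  [   0.6528     0.7122     1.3353]
x = (I − A)⁻¹ d = adj(I−A)·d / det(I−A), with det(I−A) = 0.42125:
  x_1 = (0.5450·50 + 0.1350·320 + 0.0425·110) / 0.42125 = 75.125 / 0.42125 ≈ 178.3
  x_2 = (0.3700·50 + 0.7100·320 + 0.0675·110) / 0.42125 = 253.125 / 0.42125 ≈ 600.9
  x_3 = (0.2750·50 + 0.3000·320 + 0.5625·110) / 0.42125 = 171.625 / 0.42125 ≈ 407.4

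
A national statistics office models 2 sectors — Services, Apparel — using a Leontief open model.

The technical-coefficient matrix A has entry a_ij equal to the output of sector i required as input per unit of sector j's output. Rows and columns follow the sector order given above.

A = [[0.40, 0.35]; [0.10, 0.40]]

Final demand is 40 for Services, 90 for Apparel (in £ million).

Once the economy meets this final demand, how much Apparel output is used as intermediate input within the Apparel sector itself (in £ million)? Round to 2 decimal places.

z_22 = 71.38

I − A =
  [   0.60    -0.35]
  [  -0.10     0.60]
det(I−A) = (0.60)(0.60) − (-0.35)(-0.10) = 0.3250
adj(I−A) = [[0.60, 0.35], [0.10, 0.60]]
(I − A)⁻¹ = adj(I−A) / det(I−A) ≈
  [   1.8462     1.0769]
  [   0.3077     1.8462]
First solve x = (I − A)⁻¹ d = adj(I−A)·d / det(I−A); in particular x_2 = (0.10·40 + 0.60·90) / 0.3250 = 58.00 / 0.3250 ≈ 178.4615.
Intermediate flow from 2 to 2: z_22 = a_22 · x_2 = 0.40 × 58.00 / 0.3250 = 23.20 / 0.3250 ≈ 71.38.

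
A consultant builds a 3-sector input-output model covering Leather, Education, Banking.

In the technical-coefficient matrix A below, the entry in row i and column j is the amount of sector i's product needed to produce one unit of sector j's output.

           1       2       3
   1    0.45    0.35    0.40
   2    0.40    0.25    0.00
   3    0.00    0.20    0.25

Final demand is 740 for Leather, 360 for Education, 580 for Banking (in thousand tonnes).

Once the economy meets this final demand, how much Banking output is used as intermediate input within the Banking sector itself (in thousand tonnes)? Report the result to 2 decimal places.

z_33 = 372.52

I − A =
  [   0.55    -0.35    -0.40]
  [  -0.40     0.75     0.00]
  [   0.00    -0.20     0.75]
Cofactors of I−A, C_ij = (−1)^(i+j)·(minor ij) (rows/columns in the sector order above):
  C_11 = (0.75)(0.75) − (0.00)(-0.20) = 0.5625
  C_12 = −[(-0.40)(0.75) − (0.00)(0.00)] = 0.3000
  C_13 = (-0.40)(-0.20) − (0.75)(0.00) = 0.0800
  C_21 = −[(-0.35)(0.75) − (-0.40)(-0.20)] = 0.3425
  C_22 = (0.55)(0.75) − (-0.40)(0.00) = 0.4125
  C_23 = −[(0.55)(-0.20) − (-0.35)(0.00)] = 0.1100
  C_31 = (-0.35)(0.00) − (-0.40)(0.75) = 0.3000
  C_32 = −[(0.55)(0.00) − (-0.40)(-0.40)] = 0.1600
  C_33 = (0.55)(0.75) − (-0.35)(-0.40) = 0.2725
det(I−A) = Σ_j (I−A)_1j·C_1j = (0.55)(0.5625) + (-0.35)(0.3000) + (-0.40)(0.0800) = 0.172375
adj(I−A) = Cᵀ =
  [ 0.5625   0.3425   0.3000]
  [ 0.3000   0.4125   0.1600]
  [ 0.0800   0.1100   0.2725]
(I − A)⁻¹ = adj(I−A) / det(I−A) ≈
  [   3.2632     1.9869     1.7404]
  [   1.7404     2.3930     0.9282]
  [   0.4641     0.6381     1.5809]
First solve x = (I − A)⁻¹ d = adj(I−A)·d / det(I−A); in particular x_3 = (0.0800·740 + 0.1100·360 + 0.2725·580) / 0.172375 = 256.85 / 0.172375 ≈ 1490.0653.
Intermediate flow from 3 to 3: z_33 = a_33 · x_3 = 0.25 × 256.85 / 0.172375 = 64.2125 / 0.172375 ≈ 372.52.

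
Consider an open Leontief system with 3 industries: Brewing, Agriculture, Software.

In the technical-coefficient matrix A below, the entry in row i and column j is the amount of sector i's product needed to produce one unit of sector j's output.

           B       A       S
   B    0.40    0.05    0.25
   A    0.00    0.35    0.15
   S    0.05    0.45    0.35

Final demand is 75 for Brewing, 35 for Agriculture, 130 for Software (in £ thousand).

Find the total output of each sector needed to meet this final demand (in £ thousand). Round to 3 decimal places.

I − A =
  [   0.60    -0.05    -0.25]
  [   0.00     0.65    -0.15]
  [  -0.05    -0.45     0.65]
Cofactors of I−A, C_ij = (−1)^(i+j)·(minor ij) (rows/columns in the sector order above):
  C_11 = (0.65)(0.65) − (-0.15)(-0.45) = 0.3550
  C_12 = −[(0.00)(0.65) − (-0.15)(-0.05)] = 0.0075
  C_13 = (0.00)(-0.45) − (0.65)(-0.05) = 0.0325
  C_21 = −[(-0.05)(0.65) − (-0.25)(-0.45)] = 0.1450
  C_22 = (0.60)(0.65) − (-0.25)(-0.05) = 0.3775
  C_23 = −[(0.60)(-0.45) − (-0.05)(-0.05)] = 0.2725
  C_31 = (-0.05)(-0.15) − (-0.25)(0.65) = 0.1700
  C_32 = −[(0.60)(-0.15) − (-0.25)(0.00)] = 0.0900
  C_33 = (0.60)(0.65) − (-0.05)(0.00) = 0.3900
det(I−A) = Σ_j (I−A)_1j·C_1j = (0.60)(0.3550) + (-0.05)(0.0075) + (-0.25)(0.0325) = 0.2045
adj(I−A) = Cᵀ =
  [ 0.3550   0.1450   0.1700]
  [ 0.0075   0.3775   0.0900]
  [ 0.0325   0.2725   0.3900]
(I − A)⁻¹ = adj(I−A) / det(I−A) ≈
  [   1.7359     0.7090     0.8313]
  [   0.0367     1.8460     0.4401]
  [   0.1589     1.3325     1.9071]
x = (I − A)⁻¹ d = adj(I−A)·d / det(I−A), with det(I−A) = 0.2045:
  x_B = (0.3550·75 + 0.1450·35 + 0.1700·130) / 0.2045 = 53.80 / 0.2045 ≈ 263.081
  x_A = (0.0075·75 + 0.3775·35 + 0.0900·130) / 0.2045 = 25.475 / 0.2045 ≈ 124.572
  x_S = (0.0325·75 + 0.2725·35 + 0.3900·130) / 0.2045 = 62.675 / 0.2045 ≈ 306.479

x_B = 263.081, x_A = 124.572, x_S = 306.479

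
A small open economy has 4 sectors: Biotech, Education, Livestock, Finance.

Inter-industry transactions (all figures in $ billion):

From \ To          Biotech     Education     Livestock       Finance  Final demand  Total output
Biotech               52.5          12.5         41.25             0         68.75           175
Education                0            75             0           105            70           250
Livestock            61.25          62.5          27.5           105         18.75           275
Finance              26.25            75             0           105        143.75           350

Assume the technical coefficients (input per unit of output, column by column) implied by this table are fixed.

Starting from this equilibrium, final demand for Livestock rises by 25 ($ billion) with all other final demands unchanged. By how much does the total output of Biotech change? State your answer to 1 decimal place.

Technical coefficients a_ij = z_ij / X_j:
  a_BB = 52.5/175 = 0.30, a_EB = 0/175 = 0.00, a_LB = 61.25/175 = 0.35, a_FB = 26.25/175 = 0.15
  a_BE = 12.5/250 = 0.05, a_EE = 75/250 = 0.30, a_LE = 62.5/250 = 0.25, a_FE = 75/250 = 0.30
  a_BL = 41.25/275 = 0.15, a_EL = 0/275 = 0.00, a_LL = 27.5/275 = 0.10, a_FL = 0/275 = 0.00
  a_BF = 0/350 = 0.00, a_EF = 105/350 = 0.30, a_LF = 105/350 = 0.30, a_FF = 105/350 = 0.30
I − A =
  [   0.70    -0.05    -0.15     0.00]
  [   0.00     0.70     0.00    -0.30]
  [  -0.35    -0.25     0.90    -0.30]
  [  -0.15    -0.30     0.00     0.70]
Compute the cofactors C_ij = (−1)^(i+j)·(3×3 minor ij) of I−A; the adjugate is their transpose:
adj(I−A) = Cᵀ =
  [ 0.360000   0.071250   0.060000   0.056250]
  [ 0.040500   0.397500   0.006750   0.173250]
  [ 0.182750   0.200000   0.277750   0.204750]
  [ 0.094500   0.185625   0.015750   0.404250]
det(I−A) = Σ_j (I−A)_1j·C_1j = (0.70)(0.360000) + (-0.05)(0.040500) + (-0.15)(0.182750) + (0.00)(0.094500) = 0.2225625
(I − A)⁻¹ = adj(I−A) / det(I−A) ≈
  [   1.6175     0.3201     0.2696     0.2527]
  [   0.1820     1.7860     0.0303     0.7784]
  [   0.8211     0.8986     1.2480     0.9200]
  [   0.4246     0.8340     0.0708     1.8163]
Δx = (I − A)⁻¹ Δd with Δd having +25 in the Livestock component and 0 elsewhere.
So Δx_B = L_BL · (+25), where L_BL = adj(I−A)_BL / det(I−A) = 0.060000 / 0.2225625.
Δx_B = 0.060000 × (+25) / 0.2225625 = 1.50 / 0.2225625 ≈ 6.7.

Δx_B = 6.7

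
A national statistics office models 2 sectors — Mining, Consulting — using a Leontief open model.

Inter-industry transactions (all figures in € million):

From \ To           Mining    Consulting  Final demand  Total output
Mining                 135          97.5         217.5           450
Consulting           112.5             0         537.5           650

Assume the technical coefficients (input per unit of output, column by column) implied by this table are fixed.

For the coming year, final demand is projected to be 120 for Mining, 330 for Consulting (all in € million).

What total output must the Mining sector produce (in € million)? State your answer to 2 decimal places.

x_M = 255.85

Technical coefficients a_ij = z_ij / X_j:
  a_MM = 135/450 = 0.30, a_CM = 112.5/450 = 0.25
  a_MC = 97.5/650 = 0.15, a_CC = 0/650 = 0.00
I − A =
  [   0.70    -0.15]
  [  -0.25     1.00]
det(I−A) = (0.70)(1.00) − (-0.15)(-0.25) = 0.6625
adj(I−A) = [[1.00, 0.15], [0.25, 0.70]]
(I − A)⁻¹ = adj(I−A) / det(I−A) ≈
  [   1.5094     0.2264]
  [   0.3774     1.0566]
x = (I − A)⁻¹ d = adj(I−A)·d / det(I−A), with det(I−A) = 0.6625:
  x_M = (1.00·120 + 0.15·330) / 0.6625 = 169.50 / 0.6625 ≈ 255.85
  x_C = (0.25·120 + 0.70·330) / 0.6625 = 261.00 / 0.6625 ≈ 393.96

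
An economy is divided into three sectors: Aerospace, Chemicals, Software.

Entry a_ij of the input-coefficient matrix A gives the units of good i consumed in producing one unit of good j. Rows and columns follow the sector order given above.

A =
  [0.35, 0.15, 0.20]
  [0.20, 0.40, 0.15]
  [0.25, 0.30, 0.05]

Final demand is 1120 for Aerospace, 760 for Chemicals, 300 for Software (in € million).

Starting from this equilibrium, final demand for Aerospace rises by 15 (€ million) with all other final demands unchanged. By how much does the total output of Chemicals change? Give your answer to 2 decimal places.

I − A =
  [   0.65    -0.15    -0.20]
  [  -0.20     0.60    -0.15]
  [  -0.25    -0.30     0.95]
Cofactors of I−A, C_ij = (−1)^(i+j)·(minor ij) (rows/columns in the sector order above):
  C_11 = (0.60)(0.95) − (-0.15)(-0.30) = 0.5250
  C_12 = −[(-0.20)(0.95) − (-0.15)(-0.25)] = 0.2275
  C_13 = (-0.20)(-0.30) − (0.60)(-0.25) = 0.2100
  C_21 = −[(-0.15)(0.95) − (-0.20)(-0.30)] = 0.2025
  C_22 = (0.65)(0.95) − (-0.20)(-0.25) = 0.5675
  C_23 = −[(0.65)(-0.30) − (-0.15)(-0.25)] = 0.2325
  C_31 = (-0.15)(-0.15) − (-0.20)(0.60) = 0.1425
  C_32 = −[(0.65)(-0.15) − (-0.20)(-0.20)] = 0.1375
  C_33 = (0.65)(0.60) − (-0.15)(-0.20) = 0.3600
det(I−A) = Σ_j (I−A)_1j·C_1j = (0.65)(0.5250) + (-0.15)(0.2275) + (-0.20)(0.2100) = 0.265125
adj(I−A) = Cᵀ =
  [ 0.5250   0.2025   0.1425]
  [ 0.2275   0.5675   0.1375]
  [ 0.2100   0.2325   0.3600]
(I − A)⁻¹ = adj(I−A) / det(I−A) ≈
  [   1.9802     0.7638     0.5375]
  [   0.8581     2.1405     0.5186]
  [   0.7921     0.8769     1.3579]
Δx = (I − A)⁻¹ Δd with Δd having +15 in the Aerospace component and 0 elsewhere.
So Δx_2 = L_21 · (+15), where L_21 = adj(I−A)_21 / det(I−A) = 0.2275 / 0.265125.
Δx_2 = 0.2275 × (+15) / 0.265125 = 3.4125 / 0.265125 ≈ 12.87.

Δx_2 = 12.87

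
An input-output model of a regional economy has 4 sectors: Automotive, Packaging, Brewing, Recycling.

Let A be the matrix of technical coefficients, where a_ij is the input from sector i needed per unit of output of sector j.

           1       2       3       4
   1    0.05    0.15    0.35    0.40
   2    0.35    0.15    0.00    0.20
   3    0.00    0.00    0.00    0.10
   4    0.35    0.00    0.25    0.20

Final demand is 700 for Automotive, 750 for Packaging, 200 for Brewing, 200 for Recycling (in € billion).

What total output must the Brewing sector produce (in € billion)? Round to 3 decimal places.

I − A =
  [   0.95    -0.15    -0.35    -0.40]
  [  -0.35     0.85     0.00    -0.20]
  [   0.00     0.00     1.00    -0.10]
  [  -0.35     0.00    -0.25     0.80]
Compute the cofactors C_ij = (−1)^(i+j)·(3×3 minor ij) of I−A; the adjugate is their transpose:
adj(I−A) = Cᵀ =
  [ 0.658750   0.116250   0.330500   0.399750]
  [ 0.341250   0.584000   0.205000   0.342250]
  [ 0.029750   0.005250   0.474500   0.075500]
  [ 0.297500   0.052500   0.292875   0.755000]
det(I−A) = Σ_j (I−A)_1j·C_1j = (0.95)(0.658750) + (-0.15)(0.341250) + (-0.35)(0.029750) + (-0.40)(0.297500) = 0.4452125
(I − A)⁻¹ = adj(I−A) / det(I−A) ≈
  [   1.4796     0.2611     0.7423     0.8979]
  [   0.7665     1.3117     0.4605     0.7687]
  [   0.0668     0.0118     1.0658     0.1696]
  [   0.6682     0.1179     0.6578     1.6958]
x = (I − A)⁻¹ d = adj(I−A)·d / det(I−A), with det(I−A) = 0.4452125:
  x_1 = (0.658750·700 + 0.116250·750 + 0.330500·200 + 0.399750·200) / 0.4452125 = 694.3625 / 0.4452125 ≈ 1559.620
  x_2 = (0.341250·700 + 0.584000·750 + 0.205000·200 + 0.342250·200) / 0.4452125 = 786.325 / 0.4452125 ≈ 1766.179
  x_3 = (0.029750·700 + 0.005250·750 + 0.474500·200 + 0.075500·200) / 0.4452125 = 134.7625 / 0.4452125 ≈ 302.693
  x_4 = (0.297500·700 + 0.052500·750 + 0.292875·200 + 0.755000·200) / 0.4452125 = 457.20 / 0.4452125 ≈ 1026.925

x_3 = 302.693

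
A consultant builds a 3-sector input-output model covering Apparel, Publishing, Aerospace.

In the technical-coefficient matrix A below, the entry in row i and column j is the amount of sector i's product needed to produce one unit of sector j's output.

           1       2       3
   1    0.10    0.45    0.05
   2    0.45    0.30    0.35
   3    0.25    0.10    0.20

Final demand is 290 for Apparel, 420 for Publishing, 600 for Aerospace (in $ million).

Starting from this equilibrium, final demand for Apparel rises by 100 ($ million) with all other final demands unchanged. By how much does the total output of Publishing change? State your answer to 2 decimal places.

Δx_2 = 172.03

I − A =
  [   0.90    -0.45    -0.05]
  [  -0.45     0.70    -0.35]
  [  -0.25    -0.10     0.80]
Cofactors of I−A, C_ij = (−1)^(i+j)·(minor ij) (rows/columns in the sector order above):
  C_11 = (0.70)(0.80) − (-0.35)(-0.10) = 0.5250
  C_12 = −[(-0.45)(0.80) − (-0.35)(-0.25)] = 0.4475
  C_13 = (-0.45)(-0.10) − (0.70)(-0.25) = 0.2200
  C_21 = −[(-0.45)(0.80) − (-0.05)(-0.10)] = 0.3650
  C_22 = (0.90)(0.80) − (-0.05)(-0.25) = 0.7075
  C_23 = −[(0.90)(-0.10) − (-0.45)(-0.25)] = 0.2025
  C_31 = (-0.45)(-0.35) − (-0.05)(0.70) = 0.1925
  C_32 = −[(0.90)(-0.35) − (-0.05)(-0.45)] = 0.3375
  C_33 = (0.90)(0.70) − (-0.45)(-0.45) = 0.4275
det(I−A) = Σ_j (I−A)_1j·C_1j = (0.90)(0.5250) + (-0.45)(0.4475) + (-0.05)(0.2200) = 0.260125
adj(I−A) = Cᵀ =
  [ 0.5250   0.3650   0.1925]
  [ 0.4475   0.7075   0.3375]
  [ 0.2200   0.2025   0.4275]
(I − A)⁻¹ = adj(I−A) / det(I−A) ≈
  [   2.0183     1.4032     0.7400]
  [   1.7203     2.7198     1.2975]
  [   0.8457     0.7785     1.6434]
Δx = (I − A)⁻¹ Δd with Δd having +100 in the Apparel component and 0 elsewhere.
So Δx_2 = L_21 · (+100), where L_21 = adj(I−A)_21 / det(I−A) = 0.4475 / 0.260125.
Δx_2 = 0.4475 × (+100) / 0.260125 = 44.75 / 0.260125 ≈ 172.03.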